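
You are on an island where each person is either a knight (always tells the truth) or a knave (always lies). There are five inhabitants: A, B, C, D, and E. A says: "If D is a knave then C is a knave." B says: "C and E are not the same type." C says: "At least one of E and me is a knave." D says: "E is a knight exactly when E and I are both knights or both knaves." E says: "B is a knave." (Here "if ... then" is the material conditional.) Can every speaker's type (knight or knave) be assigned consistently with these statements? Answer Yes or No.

One consistent assignment: A=knight, B=knight, C=knight, D=knight, E=knave.

Yes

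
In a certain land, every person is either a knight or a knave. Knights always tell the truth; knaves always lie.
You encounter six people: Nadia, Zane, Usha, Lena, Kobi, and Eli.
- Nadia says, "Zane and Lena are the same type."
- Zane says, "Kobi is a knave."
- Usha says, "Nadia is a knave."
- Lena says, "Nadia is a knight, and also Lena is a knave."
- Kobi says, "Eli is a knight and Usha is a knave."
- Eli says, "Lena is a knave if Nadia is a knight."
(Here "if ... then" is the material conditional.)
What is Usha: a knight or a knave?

Usha is a knight.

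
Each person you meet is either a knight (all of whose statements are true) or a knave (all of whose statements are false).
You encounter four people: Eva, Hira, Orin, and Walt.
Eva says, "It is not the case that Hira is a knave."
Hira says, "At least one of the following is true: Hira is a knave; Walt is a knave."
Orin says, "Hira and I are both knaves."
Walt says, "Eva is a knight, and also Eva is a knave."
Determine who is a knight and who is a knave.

Knights: Eva and Hira. Knaves: Orin and Walt.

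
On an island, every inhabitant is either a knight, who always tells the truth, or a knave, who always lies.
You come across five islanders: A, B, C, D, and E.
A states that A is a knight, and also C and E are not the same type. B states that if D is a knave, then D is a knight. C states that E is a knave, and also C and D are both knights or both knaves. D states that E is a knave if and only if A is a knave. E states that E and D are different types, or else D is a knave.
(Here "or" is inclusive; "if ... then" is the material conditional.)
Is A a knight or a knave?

Consistent assignments: {A=knave, B=knave, C=knave, D=knave, E=knight}
In every consistent assignment, A is a knave.

A is a knave.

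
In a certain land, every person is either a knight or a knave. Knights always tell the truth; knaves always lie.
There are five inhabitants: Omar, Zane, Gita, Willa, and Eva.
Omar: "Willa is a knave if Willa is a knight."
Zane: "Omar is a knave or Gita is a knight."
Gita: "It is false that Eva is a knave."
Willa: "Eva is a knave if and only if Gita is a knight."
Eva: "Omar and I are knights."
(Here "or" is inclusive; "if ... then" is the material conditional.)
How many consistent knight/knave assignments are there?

2

Consistent assignments:
  Omar=knight, Zane=knight, Gita=knight, Willa=knave, Eva=knight
  Omar=knight, Zane=knave, Gita=knave, Willa=knave, Eva=knave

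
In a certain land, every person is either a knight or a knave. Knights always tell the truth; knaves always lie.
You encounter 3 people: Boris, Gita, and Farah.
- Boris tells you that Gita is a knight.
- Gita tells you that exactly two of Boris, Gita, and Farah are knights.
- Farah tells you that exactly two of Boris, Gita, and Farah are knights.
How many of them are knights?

0

The unique consistent assignment is Boris=knave, Gita=knave, Farah=knave.
That has 0 knights.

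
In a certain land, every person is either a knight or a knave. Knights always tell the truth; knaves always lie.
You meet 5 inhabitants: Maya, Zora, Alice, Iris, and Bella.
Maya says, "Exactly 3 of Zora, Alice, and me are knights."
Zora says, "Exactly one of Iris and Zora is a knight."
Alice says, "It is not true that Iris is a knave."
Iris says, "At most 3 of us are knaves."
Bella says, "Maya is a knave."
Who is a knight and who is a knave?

Knights: Bella. Knaves: Maya, Zora, Alice, and Iris.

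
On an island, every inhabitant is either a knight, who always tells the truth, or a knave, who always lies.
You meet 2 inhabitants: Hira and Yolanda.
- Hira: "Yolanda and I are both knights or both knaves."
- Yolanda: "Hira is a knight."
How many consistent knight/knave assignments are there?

1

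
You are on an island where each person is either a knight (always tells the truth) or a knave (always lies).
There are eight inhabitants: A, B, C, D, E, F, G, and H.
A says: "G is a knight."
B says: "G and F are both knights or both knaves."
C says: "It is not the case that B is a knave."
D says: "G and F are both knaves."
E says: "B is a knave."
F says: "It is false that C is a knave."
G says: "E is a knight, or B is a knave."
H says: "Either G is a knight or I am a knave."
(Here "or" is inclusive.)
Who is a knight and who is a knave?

A is a knight, so "G is a knight" must be True — and it is.
B is a knave, and the claim "G and F are both knights or both knaves" is indeed False.
As a knave, C's statement "it is not the case that B is a knave" should be False; it is.
As a knave, D's statement "G and F are both knaves" should be False; it is.
E (knight): "B is a knave" — True. ✓
F is a knave; "it is false that C is a knave" is False, as required.
G is a knight; "E is a knight, or B is a knave" is True, as required.
H (knight): "either G is a knight or I am a knave" — True. ✓

A is a knight, B is a knave, C is a knave, D is a knave, E is a knight, F is a knave, G is a knight, and H is a knight.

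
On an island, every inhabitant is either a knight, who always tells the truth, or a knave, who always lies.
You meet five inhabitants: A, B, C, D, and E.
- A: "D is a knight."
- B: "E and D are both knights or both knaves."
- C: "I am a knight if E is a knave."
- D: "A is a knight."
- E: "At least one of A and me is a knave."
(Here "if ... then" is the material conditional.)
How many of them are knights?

The unique consistent assignment is A=knave, B=knave, C=knight, D=knave, E=knight.
That has 2 knights.

2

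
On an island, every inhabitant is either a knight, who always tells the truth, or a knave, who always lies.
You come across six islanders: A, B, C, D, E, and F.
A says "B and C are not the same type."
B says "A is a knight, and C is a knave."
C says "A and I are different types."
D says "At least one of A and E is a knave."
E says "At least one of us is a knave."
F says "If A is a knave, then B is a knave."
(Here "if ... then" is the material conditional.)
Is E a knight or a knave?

E is a knight.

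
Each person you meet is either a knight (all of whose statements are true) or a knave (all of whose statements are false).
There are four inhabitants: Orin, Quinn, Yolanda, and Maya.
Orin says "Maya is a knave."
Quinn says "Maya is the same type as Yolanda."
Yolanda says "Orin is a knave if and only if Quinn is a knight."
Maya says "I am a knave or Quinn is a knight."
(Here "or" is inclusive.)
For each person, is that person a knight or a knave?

Orin is a knave, Quinn is a knight, Yolanda is a knight, and Maya is a knight.

As a knave, Orin's statement "Maya is a knave" should be false; it is.
Quinn is a knight; "Maya is the same type as Yolanda" is True, as required.
Since Yolanda is a knight, "Orin is a knave if and only if Quinn is a knight" needs to be True, which holds.
Since Maya is a knight, "I am a knave or Quinn is a knight" needs to be True, which holds.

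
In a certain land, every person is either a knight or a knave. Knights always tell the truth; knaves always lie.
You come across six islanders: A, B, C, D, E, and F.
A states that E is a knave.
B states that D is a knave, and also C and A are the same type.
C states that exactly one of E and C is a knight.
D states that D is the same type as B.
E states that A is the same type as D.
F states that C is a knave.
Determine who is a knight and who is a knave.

A (knight): "E is a knave" — true. ✓
B (knight): "D is a knave, and also C and A are the same type" — true. ✓
As a knight, C's statement "exactly one of E and C is a knight" should be true; it is.
D is a knave; "D is the same type as B" is false, as required.
E is a knave, and the claim "A is the same type as D" is indeed false.
F (knave): "C is a knave" — false. ✓

Knights: A, B, and C. Knaves: D, E, and F.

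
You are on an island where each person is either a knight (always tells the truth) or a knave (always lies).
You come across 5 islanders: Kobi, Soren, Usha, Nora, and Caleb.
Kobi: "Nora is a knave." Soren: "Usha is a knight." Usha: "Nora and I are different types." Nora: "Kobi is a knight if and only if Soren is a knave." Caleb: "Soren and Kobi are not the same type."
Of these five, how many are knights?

The unique consistent assignment is Kobi=knight, Soren=knight, Usha=knight, Nora=knave, Caleb=knave.
That has 3 knights.

3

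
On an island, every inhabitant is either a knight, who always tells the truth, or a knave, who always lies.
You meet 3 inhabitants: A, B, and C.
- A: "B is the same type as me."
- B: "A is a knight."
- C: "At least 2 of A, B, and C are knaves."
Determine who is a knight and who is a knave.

A is a knight, and the claim "B is the same type as me" is indeed True.
As a knight, B's statement "A is a knight" should be True; it is.
Since C is a knave, "at least 2 of A, B, and C are knaves" needs to be False, which holds.

A is a knight, B is a knight, and C is a knave.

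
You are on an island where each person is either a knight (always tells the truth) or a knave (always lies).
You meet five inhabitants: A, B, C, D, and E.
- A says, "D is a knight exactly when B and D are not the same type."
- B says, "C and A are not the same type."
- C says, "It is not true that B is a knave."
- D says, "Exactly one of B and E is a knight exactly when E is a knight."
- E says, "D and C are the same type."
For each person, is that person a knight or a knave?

A is a knave, B is a knight, C is a knight, D is a knave, and E is a knave.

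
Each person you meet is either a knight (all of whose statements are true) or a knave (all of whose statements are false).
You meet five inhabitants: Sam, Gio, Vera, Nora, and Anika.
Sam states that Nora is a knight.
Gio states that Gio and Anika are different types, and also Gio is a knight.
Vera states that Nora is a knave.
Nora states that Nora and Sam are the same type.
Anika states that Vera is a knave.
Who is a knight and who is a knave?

Knights: Sam, Nora, and Anika. Knaves: Gio and Vera.

Suppose Sam is a knave. Then Sam's statement "Nora is a knight" would have to be false. Checking the 16 ways to assign the others, none is consistent with every speaker.
(For instance, with Gio=knave, Vera=knave, Nora=knight, Anika=knight, Sam's claim "Nora is a knight" comes out true where it would need to be false.)
So Sam must be a knight, making "Nora is a knight" true. Taking Sam=knight, Gio=knave, Vera=knave, Nora=knight, Anika=knight, each remaining statement checks out:
  Gio (knave): "Gio and Anika are different types, and also Gio is a knight" — false. ✓
  Vera (knave): "Nora is a knave" — false. ✓
  Nora (knight): "Nora and Sam are the same type" — true. ✓
  Anika (knight): "Vera is a knave" — true. ✓
This is the unique consistent assignment.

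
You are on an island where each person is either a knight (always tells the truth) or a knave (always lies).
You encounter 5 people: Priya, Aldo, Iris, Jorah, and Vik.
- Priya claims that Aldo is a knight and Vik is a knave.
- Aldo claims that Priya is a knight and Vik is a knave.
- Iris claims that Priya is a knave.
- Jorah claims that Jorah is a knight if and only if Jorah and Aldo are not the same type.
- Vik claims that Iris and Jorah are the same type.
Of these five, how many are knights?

3

The unique consistent assignment is Priya=knave, Aldo=knave, Iris=knight, Jorah=knight, Vik=knight.
That has 3 knights.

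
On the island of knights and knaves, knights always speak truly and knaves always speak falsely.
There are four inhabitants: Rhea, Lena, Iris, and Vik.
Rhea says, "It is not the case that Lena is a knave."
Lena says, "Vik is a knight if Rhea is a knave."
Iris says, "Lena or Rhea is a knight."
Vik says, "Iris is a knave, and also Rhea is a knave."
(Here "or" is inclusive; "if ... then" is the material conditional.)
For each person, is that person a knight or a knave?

Suppose Rhea is a knave. Then Rhea's statement "it is not the case that Lena is a knave" would have to be false. Checking the 8 ways to assign the others, none is consistent with every speaker.
(For instance, with Lena=knight, Iris=knight, Vik=knave, Rhea's claim "it is not the case that Lena is a knave" comes out true where it would need to be false.)
So Rhea must be a knight, making "it is not the case that Lena is a knave" true. Taking Rhea=knight, Lena=knight, Iris=knight, Vik=knave, each remaining statement checks out:
  Lena (knight): "Vik is a knight if Rhea is a knave" — true. ✓
  Iris (knight): "Lena or Rhea is a knight" — true. ✓
  Vik (knave): "Iris is a knave, and also Rhea is a knave" — false. ✓
This is the unique consistent assignment.

Rhea is a knight, Lena is a knight, Iris is a knight, and Vik is a knave.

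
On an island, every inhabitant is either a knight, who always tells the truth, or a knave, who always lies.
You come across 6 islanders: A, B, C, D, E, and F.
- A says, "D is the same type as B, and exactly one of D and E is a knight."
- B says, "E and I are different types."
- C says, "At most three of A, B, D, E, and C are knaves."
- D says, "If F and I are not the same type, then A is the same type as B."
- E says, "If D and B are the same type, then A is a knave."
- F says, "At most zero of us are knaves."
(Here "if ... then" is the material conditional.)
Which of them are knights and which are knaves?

Knights: A, B, C, and D. Knaves: E and F.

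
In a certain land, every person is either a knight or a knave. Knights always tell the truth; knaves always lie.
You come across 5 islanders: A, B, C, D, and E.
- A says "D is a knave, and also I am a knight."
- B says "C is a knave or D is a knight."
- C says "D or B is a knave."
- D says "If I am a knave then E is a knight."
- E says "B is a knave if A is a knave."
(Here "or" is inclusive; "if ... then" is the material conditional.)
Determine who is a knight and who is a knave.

Suppose A is a knight. Then A's statement "D is a knave, and also I am a knight" would have to be true. Checking the 16 ways to assign the others, none is consistent with every speaker.
(For instance, with B=knight, C=knave, D=knight, E=knave, A's claim "D is a knave, and also I am a knight" comes out false where it would need to be true.)
So A must be a knave, making "D is a knave, and also I am a knight" false. Taking A=knave, B=knight, C=knave, D=knight, E=knave, each remaining statement checks out:
  B (knight): "C is a knave or D is a knight" — true. ✓
  C (knave): "D or B is a knave" — false. ✓
  D (knight): "if I am a knave then E is a knight" — true. ✓
  E (knave): "B is a knave if A is a knave" — false. ✓
This is the unique consistent assignment.

A is a knave, B is a knight, C is a knave, D is a knight, and E is a knave.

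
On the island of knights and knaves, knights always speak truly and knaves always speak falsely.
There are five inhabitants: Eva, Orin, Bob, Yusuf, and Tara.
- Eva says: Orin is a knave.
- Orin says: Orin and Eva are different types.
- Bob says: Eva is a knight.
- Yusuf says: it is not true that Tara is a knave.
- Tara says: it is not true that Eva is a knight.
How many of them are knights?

3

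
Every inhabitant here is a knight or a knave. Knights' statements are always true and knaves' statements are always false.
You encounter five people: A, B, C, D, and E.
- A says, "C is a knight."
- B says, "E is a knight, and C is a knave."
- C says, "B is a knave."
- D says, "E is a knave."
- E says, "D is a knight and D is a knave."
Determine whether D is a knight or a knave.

D is a knight.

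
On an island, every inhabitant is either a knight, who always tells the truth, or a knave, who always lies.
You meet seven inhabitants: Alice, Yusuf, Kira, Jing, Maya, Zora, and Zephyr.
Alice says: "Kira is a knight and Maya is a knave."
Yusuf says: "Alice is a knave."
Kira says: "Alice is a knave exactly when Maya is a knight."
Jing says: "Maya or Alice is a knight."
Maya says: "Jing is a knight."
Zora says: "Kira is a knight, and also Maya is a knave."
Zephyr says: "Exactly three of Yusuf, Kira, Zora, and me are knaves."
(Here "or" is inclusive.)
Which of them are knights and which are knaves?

Knights: Yusuf, Kira, Jing, and Maya. Knaves: Alice, Zora, and Zephyr.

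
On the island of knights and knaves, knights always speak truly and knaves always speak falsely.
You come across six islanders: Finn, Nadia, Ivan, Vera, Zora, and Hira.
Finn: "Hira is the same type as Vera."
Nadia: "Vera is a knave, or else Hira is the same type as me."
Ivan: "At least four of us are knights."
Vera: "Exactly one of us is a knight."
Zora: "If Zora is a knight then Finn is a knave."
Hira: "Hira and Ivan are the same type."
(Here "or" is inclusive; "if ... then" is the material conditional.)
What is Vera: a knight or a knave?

Vera is a knave.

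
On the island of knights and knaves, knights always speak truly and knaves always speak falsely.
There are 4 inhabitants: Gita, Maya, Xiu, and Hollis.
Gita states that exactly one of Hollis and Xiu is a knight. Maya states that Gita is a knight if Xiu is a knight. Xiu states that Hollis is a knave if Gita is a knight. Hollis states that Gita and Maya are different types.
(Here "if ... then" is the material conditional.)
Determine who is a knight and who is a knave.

Gita is a knight, Maya is a knight, Xiu is a knight, and Hollis is a knave.

As a knight, Gita's statement "exactly one of Hollis and Xiu is a knight" should be True; it is.
Maya is a knight, so "Gita is a knight if Xiu is a knight" must be True — and it is.
Xiu (knight): "Hollis is a knave if Gita is a knight" — True. ✓
Hollis is a knave; "Gita and Maya are different types" is false, as required.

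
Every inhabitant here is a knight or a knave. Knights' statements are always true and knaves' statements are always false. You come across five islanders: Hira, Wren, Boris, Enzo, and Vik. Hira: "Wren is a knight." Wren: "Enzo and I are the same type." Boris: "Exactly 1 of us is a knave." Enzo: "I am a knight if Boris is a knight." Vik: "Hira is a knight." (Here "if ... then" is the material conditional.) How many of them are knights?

1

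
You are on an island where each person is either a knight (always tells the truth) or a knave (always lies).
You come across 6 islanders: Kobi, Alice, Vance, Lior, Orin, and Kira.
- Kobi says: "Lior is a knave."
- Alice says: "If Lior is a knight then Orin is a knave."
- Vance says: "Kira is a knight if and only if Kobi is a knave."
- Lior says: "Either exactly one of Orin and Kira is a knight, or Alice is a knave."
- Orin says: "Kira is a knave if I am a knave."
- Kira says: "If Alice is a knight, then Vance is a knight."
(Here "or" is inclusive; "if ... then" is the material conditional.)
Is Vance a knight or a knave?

Vance is a knight.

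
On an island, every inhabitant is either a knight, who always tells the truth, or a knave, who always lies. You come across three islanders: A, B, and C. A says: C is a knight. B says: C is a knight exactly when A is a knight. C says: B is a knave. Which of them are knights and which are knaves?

As a knave, A's statement "C is a knight" should be False; it is.
Since B is a knight, "C is a knight exactly when A is a knight" needs to be True, which holds.
As a knave, C's statement "B is a knave" should be False; it is.

Knights: B. Knaves: A and C.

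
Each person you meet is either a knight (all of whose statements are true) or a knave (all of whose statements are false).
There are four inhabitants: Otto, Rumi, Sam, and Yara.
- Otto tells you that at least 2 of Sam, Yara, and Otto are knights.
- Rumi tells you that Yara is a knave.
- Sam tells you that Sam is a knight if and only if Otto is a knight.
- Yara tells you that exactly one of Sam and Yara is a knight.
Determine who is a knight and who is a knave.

Otto is a knight, Rumi is a knave, Sam is a knave, and Yara is a knight.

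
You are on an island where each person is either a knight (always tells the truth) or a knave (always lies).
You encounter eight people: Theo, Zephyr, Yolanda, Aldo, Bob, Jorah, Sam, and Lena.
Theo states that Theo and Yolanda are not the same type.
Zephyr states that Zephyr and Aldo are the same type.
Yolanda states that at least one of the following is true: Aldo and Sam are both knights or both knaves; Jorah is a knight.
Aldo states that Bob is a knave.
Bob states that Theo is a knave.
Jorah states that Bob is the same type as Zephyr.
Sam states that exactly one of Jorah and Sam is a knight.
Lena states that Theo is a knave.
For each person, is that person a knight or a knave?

Theo is a knight, Zephyr is a knight, Yolanda is a knave, Aldo is a knight, Bob is a knave, Jorah is a knave, Sam is a knave, and Lena is a knave.

Theo (knight): "Theo and Yolanda are not the same type" — True. ✓
Zephyr is a knight, so "Zephyr and Aldo are the same type" must be True — and it is.
Since Yolanda is a knave, "at least one of the following is true: Aldo and Sam are both knights or both knaves; Jorah is a knight" needs to be False, which holds.
Aldo (knight): "Bob is a knave" — True. ✓
Since Bob is a knave, "Theo is a knave" needs to be False, which holds.
Since Jorah is a knave, "Bob is the same type as Zephyr" needs to be False, which holds.
Sam is a knave; "exactly one of Jorah and Sam is a knight" is False, as required.
Lena (knave): "Theo is a knave" — False. ✓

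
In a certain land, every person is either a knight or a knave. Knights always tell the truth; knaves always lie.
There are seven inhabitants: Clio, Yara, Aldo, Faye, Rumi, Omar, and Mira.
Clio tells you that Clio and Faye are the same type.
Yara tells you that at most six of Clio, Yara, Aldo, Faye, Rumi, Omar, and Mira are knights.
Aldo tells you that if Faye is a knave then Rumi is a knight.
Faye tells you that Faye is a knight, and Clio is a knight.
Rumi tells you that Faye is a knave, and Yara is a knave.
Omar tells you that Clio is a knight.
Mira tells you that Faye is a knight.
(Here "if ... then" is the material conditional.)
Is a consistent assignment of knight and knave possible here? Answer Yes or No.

One consistent assignment: Clio=knight, Yara=knight, Aldo=knight, Faye=knight, Rumi=knave, Omar=knight, Mira=knight.

Yes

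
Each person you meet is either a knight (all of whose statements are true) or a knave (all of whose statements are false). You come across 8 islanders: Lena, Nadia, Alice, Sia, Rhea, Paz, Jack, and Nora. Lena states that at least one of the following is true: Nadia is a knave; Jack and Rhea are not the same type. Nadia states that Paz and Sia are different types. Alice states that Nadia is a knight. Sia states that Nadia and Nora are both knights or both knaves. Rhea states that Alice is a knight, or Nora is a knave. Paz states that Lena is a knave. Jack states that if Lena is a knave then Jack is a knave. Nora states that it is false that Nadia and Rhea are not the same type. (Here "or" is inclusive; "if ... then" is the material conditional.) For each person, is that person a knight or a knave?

Lena is a knight; "at least one of the following is true: Nadia is a knave; Jack and Rhea are not the same type" is true, as required.
Since Nadia is a knave, "Paz and Sia are different types" needs to be False, which holds.
As a knave, Alice's statement "Nadia is a knight" should be False; it is.
As a knave, Sia's statement "Nadia and Nora are both knights or both knaves" should be False; it is.
Rhea is a knave, and the claim "Alice is a knight, or Nora is a knave" is indeed False.
Paz is a knave, and the claim "Lena is a knave" is indeed False.
As a knight, Jack's statement "if Lena is a knave then Jack is a knave" should be true; it is.
Nora is a knight, and the claim "it is false that Nadia and Rhea are not the same type" is indeed true.

Knights: Lena, Jack, and Nora. Knaves: Nadia, Alice, Sia, Rhea, and Paz.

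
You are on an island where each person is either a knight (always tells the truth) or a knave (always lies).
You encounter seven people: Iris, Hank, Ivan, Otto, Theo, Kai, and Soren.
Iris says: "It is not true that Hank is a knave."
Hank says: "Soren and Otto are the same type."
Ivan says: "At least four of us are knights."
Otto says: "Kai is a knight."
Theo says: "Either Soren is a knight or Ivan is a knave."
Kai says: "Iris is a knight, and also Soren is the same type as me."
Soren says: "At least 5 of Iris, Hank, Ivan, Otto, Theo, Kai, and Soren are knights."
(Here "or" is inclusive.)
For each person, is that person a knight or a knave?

Iris is a knight, Hank is a knight, Ivan is a knight, Otto is a knight, Theo is a knight, Kai is a knight, and Soren is a knight.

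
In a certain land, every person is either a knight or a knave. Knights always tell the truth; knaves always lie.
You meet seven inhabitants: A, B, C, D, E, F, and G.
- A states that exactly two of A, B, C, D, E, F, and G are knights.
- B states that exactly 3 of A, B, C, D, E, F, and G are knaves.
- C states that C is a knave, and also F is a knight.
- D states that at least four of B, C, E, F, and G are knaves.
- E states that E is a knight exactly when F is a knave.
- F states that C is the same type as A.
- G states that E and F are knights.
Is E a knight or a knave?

Consistent assignments: {A=knight, B=knave, C=knave, D=knight, E=knave, F=knave, G=knave}
In every consistent assignment, E is a knave.

E is a knave.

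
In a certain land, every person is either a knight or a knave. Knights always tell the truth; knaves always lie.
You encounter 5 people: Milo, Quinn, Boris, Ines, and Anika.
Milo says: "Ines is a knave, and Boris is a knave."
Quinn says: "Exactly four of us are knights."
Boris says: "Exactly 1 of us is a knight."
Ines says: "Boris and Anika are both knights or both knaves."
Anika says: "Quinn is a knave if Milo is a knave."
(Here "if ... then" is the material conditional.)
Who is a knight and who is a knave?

Knights: Milo and Anika. Knaves: Quinn, Boris, and Ines.

Suppose Milo is a knave. Then Milo's statement "Ines is a knave, and Boris is a knave" would have to be false. Checking the 16 ways to assign the others, none is consistent with every speaker.
(For instance, with Quinn=knave, Boris=knave, Ines=knave, Anika=knight, Milo's claim "Ines is a knave, and Boris is a knave" comes out true where it would need to be false.)
So Milo must be a knight, making "Ines is a knave, and Boris is a knave" true. Taking Milo=knight, Quinn=knave, Boris=knave, Ines=knave, Anika=knight, each remaining statement checks out:
  Quinn (knave): "exactly four of us are knights" — false. ✓
  Boris (knave): "exactly 1 of us is a knight" — false. ✓
  Ines (knave): "Boris and Anika are both knights or both knaves" — false. ✓
  Anika (knight): "Quinn is a knave if Milo is a knave" — true. ✓
This is the unique consistent assignment.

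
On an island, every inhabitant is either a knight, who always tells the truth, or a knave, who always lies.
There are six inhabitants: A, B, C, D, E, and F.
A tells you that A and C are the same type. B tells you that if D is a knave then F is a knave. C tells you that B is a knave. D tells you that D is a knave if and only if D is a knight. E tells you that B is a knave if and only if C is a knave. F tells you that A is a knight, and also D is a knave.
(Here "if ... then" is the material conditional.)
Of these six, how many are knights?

3

The unique consistent assignment is A=knight, B=knave, C=knight, D=knave, E=knave, F=knight.
That has 3 knights.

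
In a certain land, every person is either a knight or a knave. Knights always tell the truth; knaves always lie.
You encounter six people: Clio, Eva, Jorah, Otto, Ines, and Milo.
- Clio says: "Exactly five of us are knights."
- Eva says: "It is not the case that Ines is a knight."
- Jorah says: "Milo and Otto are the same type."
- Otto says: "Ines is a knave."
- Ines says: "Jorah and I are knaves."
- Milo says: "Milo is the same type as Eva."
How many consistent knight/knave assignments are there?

2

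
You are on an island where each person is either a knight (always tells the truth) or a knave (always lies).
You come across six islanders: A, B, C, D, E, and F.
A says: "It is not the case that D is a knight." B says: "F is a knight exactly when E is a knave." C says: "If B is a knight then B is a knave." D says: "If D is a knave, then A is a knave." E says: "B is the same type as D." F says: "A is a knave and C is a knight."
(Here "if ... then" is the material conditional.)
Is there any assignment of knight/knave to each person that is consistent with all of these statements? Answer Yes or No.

One consistent assignment: A=knave, B=knight, C=knave, D=knight, E=knight, F=knave.

Yes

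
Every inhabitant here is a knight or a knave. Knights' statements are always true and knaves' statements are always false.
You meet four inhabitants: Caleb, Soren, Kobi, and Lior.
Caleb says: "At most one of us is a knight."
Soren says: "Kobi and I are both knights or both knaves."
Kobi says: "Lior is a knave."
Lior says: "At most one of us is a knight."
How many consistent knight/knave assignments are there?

Consistent assignments:
  Caleb=knave, Soren=knight, Kobi=knight, Lior=knave

1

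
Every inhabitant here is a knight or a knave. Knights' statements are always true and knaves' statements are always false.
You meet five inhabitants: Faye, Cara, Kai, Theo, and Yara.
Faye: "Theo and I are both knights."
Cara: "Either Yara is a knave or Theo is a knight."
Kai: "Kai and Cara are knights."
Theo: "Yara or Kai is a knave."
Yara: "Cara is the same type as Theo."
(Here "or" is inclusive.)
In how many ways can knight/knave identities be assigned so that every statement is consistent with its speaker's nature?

Consistent assignments:
  Faye=knight, Cara=knight, Kai=knave, Theo=knight, Yara=knight
  Faye=knave, Cara=knight, Kai=knave, Theo=knight, Yara=knight

2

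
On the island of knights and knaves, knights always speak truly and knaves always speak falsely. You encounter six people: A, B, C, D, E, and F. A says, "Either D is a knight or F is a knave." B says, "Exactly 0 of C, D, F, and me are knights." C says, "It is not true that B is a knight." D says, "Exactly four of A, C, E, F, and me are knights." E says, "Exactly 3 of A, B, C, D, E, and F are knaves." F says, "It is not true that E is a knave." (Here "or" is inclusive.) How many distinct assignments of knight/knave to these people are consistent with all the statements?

2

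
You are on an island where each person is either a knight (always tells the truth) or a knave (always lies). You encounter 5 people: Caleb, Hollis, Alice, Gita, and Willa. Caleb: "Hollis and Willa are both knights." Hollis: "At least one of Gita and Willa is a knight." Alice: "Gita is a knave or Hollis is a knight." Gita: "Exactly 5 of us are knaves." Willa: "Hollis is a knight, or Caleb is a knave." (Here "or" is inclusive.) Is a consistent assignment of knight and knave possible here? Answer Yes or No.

One consistent assignment: Caleb=knight, Hollis=knight, Alice=knight, Gita=knave, Willa=knight.

Yes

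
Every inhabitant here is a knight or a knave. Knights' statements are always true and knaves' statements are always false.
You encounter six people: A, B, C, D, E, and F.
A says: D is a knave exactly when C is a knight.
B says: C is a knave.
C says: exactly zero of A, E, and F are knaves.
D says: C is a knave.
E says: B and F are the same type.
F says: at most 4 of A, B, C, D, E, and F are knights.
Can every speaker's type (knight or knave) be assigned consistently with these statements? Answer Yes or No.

No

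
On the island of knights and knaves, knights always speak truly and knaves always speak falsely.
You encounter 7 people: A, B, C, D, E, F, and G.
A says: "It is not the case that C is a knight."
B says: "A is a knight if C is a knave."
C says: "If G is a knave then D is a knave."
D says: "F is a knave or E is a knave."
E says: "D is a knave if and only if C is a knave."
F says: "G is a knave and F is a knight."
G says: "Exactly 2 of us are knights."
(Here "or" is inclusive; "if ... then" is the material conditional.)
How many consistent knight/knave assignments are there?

Consistent assignments:
  A=knight, B=knight, C=knave, D=knight, E=knave, F=knight, G=knave
  A=knight, B=knight, C=knave, D=knight, E=knave, F=knave, G=knave

2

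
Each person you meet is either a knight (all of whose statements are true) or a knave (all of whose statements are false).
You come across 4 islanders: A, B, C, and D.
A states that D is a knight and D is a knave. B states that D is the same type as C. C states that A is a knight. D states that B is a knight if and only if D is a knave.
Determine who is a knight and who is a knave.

Knights: D. Knaves: A, B, and C.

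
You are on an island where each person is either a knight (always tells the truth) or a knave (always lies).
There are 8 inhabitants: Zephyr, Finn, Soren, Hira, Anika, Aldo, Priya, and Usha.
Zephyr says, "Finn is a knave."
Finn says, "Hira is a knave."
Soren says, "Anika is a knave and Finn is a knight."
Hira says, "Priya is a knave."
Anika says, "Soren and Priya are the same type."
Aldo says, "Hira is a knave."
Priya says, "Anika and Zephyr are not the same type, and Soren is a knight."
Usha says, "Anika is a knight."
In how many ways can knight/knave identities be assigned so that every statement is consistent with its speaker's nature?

1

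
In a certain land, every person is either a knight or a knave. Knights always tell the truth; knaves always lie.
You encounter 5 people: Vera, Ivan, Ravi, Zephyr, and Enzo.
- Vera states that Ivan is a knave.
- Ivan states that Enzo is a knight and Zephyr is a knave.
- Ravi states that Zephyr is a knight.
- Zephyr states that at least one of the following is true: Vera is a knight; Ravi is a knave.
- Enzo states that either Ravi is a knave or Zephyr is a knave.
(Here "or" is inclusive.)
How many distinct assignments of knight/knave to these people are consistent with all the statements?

1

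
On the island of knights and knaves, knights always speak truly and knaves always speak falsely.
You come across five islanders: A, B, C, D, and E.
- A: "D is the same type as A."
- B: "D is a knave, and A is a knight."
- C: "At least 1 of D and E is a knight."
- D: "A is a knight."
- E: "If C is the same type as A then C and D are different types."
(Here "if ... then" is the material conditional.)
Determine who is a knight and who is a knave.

A is a knight, and the claim "D is the same type as A" is indeed true.
B (knave): "D is a knave, and A is a knight" — False. ✓
Since C is a knight, "at least 1 of D and E is a knight" needs to be true, which holds.
As a knight, D's statement "A is a knight" should be true; it is.
E (knave): "if C is the same type as A then C and D are different types" — False. ✓

Knights: A, C, and D. Knaves: B and E.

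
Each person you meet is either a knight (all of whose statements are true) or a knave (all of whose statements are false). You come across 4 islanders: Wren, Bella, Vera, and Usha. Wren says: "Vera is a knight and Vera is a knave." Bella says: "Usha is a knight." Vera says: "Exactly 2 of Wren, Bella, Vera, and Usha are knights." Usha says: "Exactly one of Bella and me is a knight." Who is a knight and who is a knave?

Wren is a knave, Bella is a knave, Vera is a knave, and Usha is a knave.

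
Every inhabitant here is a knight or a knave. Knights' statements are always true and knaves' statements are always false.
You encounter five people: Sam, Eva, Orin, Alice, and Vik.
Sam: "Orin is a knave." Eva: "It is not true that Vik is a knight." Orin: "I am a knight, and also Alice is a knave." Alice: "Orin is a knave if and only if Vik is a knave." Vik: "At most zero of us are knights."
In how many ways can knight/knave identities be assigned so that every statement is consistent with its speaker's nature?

2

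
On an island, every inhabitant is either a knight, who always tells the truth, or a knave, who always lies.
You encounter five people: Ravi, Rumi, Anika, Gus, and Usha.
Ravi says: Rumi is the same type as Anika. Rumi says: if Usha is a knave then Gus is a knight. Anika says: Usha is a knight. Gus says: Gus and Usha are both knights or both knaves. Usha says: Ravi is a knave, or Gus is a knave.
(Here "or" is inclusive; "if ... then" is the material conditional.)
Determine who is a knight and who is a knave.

Knights: Ravi, Rumi, Anika, and Usha. Knaves: Gus.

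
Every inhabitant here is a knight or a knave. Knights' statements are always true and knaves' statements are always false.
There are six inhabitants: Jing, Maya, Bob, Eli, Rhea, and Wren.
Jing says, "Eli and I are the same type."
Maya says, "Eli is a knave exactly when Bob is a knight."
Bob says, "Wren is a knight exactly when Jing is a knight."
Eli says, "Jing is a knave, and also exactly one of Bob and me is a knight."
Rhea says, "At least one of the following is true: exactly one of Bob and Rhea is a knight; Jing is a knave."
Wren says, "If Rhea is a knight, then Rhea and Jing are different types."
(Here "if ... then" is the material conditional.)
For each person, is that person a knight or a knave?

Jing is a knave, Maya is a knight, Bob is a knave, Eli is a knight, Rhea is a knight, and Wren is a knight.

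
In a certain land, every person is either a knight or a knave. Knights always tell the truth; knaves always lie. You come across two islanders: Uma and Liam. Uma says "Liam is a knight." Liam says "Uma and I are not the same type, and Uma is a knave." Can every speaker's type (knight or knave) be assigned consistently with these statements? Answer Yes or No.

Yes

One consistent assignment: Uma=knave, Liam=knave.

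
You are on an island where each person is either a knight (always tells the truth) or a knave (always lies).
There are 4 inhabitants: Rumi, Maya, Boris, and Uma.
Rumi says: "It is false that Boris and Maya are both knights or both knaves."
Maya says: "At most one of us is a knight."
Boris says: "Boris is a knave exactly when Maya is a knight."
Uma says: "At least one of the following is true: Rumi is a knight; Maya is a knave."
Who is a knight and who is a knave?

Since Rumi is a knight, "it is false that Boris and Maya are both knights or both knaves" needs to be true, which holds.
Since Maya is a knave, "at most one of us is a knight" needs to be False, which holds.
Boris (knight): "Boris is a knave exactly when Maya is a knight" — true. ✓
Uma (knight): "at least one of the following is true: Rumi is a knight; Maya is a knave" — true. ✓

Rumi is a knight, Maya is a knave, Boris is a knight, and Uma is a knight.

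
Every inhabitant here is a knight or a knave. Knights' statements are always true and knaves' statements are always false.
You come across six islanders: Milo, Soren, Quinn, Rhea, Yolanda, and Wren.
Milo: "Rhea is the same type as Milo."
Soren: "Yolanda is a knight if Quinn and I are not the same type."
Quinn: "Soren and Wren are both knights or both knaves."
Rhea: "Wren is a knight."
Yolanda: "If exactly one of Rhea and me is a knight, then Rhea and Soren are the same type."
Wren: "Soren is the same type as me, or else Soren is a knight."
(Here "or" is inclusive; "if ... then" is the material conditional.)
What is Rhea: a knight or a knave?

Consistent assignments: {Milo=knight, Soren=knight, Quinn=knight, Rhea=knight, Yolanda=knight, Wren=knight}; {Milo=knave, Soren=knight, Quinn=knight, Rhea=knight, Yolanda=knight, Wren=knight}
In every consistent assignment, Rhea is a knight.

Rhea is a knight.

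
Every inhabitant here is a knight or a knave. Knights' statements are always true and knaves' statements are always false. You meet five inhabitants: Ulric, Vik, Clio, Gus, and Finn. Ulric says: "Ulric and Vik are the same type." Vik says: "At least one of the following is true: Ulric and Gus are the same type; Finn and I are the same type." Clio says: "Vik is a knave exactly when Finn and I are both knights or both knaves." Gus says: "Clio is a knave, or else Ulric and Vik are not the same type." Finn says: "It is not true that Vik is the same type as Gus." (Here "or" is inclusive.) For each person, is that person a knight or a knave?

Ulric (knight): "Ulric and Vik are the same type" — true. ✓
Vik is a knight; "at least one of the following is true: Ulric and Gus are the same type; Finn and I are the same type" is true, as required.
As a knave, Clio's statement "Vik is a knave exactly when Finn and I are both knights or both knaves" should be False; it is.
Gus is a knight, and the claim "Clio is a knave, or else Ulric and Vik are not the same type" is indeed true.
Finn is a knave, and the claim "it is not true that Vik is the same type as Gus" is indeed False.

Ulric is a knight, Vik is a knight, Clio is a knave, Gus is a knight, and Finn is a knave.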